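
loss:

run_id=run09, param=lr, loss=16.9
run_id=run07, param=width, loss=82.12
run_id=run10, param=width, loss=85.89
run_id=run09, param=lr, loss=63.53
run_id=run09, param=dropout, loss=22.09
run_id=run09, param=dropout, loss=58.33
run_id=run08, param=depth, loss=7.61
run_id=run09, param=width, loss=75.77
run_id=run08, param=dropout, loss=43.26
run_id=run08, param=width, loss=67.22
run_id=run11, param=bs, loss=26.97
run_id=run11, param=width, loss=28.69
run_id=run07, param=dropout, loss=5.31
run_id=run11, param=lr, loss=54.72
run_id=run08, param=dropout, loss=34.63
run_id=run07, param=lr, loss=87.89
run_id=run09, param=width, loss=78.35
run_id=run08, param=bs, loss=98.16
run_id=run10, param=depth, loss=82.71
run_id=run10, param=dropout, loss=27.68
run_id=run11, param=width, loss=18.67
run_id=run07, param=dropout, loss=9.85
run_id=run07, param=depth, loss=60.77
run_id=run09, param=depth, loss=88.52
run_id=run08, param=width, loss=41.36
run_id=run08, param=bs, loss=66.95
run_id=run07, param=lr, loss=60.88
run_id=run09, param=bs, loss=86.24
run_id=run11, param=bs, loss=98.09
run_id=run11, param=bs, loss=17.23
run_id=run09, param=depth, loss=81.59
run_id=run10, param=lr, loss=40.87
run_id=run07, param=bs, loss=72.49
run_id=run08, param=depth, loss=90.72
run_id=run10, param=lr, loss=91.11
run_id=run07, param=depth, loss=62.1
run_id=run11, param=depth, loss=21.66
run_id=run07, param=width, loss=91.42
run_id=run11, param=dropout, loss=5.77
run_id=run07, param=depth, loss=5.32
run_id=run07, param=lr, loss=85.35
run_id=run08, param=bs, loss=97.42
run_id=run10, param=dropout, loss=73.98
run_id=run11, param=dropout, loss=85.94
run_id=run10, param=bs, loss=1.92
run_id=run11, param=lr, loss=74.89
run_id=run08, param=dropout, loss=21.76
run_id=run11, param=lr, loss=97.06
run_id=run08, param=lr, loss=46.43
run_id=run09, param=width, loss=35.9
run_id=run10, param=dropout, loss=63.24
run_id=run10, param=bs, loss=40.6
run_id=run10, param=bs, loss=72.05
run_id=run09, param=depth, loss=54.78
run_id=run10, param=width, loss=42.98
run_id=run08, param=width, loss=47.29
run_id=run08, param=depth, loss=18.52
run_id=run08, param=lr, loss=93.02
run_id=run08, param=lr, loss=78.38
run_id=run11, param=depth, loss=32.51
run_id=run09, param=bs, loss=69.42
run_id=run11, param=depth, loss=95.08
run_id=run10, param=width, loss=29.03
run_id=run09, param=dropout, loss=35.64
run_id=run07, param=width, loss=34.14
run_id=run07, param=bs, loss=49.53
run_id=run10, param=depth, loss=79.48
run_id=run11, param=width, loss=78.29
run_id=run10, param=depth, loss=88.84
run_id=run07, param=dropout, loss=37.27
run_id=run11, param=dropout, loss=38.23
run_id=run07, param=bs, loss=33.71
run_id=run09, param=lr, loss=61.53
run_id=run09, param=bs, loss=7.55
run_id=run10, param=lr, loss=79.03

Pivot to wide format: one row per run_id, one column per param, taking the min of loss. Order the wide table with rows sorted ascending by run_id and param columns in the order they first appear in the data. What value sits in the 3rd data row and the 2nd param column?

With rows sorted ascending by run_id, row 3 is run_id=run09. param columns in first-appearance order: lr, width, dropout, depth, bs; column 2 is width.
Long rows with run_id=run09, param=width: min(75.77, 78.35, 35.9) = 35.9.

35.9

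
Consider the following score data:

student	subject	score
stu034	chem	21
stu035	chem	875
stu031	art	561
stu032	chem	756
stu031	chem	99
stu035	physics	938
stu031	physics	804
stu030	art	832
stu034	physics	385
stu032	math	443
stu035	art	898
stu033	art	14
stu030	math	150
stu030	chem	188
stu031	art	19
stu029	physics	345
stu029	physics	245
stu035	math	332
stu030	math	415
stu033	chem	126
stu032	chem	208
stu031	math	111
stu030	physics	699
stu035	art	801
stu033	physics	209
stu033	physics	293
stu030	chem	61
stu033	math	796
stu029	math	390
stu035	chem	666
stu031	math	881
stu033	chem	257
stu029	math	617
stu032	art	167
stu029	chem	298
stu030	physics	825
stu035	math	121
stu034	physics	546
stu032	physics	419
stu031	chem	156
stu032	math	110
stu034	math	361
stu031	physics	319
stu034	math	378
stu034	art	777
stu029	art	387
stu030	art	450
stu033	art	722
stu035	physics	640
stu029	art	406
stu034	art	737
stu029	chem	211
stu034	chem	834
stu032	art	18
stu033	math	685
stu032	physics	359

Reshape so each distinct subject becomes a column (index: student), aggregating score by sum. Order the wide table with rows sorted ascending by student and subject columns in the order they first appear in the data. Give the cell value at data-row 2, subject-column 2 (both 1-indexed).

1282

With rows sorted ascending by student, row 2 is student=stu030. subject columns in first-appearance order: chem, art, physics, math; column 2 is art.
Long rows with student=stu030, subject=art: 832 + 450 = 1282.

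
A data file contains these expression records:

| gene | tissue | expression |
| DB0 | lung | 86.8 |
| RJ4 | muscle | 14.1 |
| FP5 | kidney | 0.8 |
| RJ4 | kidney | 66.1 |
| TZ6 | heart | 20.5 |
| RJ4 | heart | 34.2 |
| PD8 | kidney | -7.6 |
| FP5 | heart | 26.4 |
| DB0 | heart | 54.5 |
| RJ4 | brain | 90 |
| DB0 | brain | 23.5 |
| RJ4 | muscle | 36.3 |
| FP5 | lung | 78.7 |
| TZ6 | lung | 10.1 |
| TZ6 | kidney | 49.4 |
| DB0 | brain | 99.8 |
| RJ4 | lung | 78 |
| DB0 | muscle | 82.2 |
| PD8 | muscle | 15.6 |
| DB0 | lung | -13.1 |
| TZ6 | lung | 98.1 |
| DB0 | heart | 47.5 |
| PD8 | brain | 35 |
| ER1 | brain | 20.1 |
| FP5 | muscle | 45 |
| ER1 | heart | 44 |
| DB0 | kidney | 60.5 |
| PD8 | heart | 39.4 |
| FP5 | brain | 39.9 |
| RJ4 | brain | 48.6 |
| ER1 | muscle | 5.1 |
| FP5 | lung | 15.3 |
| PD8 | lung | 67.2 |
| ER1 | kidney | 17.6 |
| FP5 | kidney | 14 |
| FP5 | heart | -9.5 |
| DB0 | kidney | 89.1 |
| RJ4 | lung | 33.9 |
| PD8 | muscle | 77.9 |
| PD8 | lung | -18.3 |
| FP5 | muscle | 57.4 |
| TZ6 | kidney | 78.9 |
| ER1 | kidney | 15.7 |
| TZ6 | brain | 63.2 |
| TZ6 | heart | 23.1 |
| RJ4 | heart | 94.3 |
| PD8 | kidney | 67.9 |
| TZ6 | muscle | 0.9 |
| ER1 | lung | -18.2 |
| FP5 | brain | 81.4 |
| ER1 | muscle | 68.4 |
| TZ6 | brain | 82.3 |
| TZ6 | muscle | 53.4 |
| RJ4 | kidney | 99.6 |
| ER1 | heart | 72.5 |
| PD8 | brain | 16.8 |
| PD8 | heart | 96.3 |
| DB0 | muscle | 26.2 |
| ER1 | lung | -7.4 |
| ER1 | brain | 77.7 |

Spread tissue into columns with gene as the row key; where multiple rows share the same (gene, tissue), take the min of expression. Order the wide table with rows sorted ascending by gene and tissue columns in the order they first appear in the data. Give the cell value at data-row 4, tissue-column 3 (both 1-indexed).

-7.6

With rows sorted ascending by gene, row 4 is gene=PD8. tissue columns in first-appearance order: lung, muscle, kidney, heart, brain; column 3 is kidney.
Long rows with gene=PD8, tissue=kidney: min(-7.6, 67.9) = -7.6.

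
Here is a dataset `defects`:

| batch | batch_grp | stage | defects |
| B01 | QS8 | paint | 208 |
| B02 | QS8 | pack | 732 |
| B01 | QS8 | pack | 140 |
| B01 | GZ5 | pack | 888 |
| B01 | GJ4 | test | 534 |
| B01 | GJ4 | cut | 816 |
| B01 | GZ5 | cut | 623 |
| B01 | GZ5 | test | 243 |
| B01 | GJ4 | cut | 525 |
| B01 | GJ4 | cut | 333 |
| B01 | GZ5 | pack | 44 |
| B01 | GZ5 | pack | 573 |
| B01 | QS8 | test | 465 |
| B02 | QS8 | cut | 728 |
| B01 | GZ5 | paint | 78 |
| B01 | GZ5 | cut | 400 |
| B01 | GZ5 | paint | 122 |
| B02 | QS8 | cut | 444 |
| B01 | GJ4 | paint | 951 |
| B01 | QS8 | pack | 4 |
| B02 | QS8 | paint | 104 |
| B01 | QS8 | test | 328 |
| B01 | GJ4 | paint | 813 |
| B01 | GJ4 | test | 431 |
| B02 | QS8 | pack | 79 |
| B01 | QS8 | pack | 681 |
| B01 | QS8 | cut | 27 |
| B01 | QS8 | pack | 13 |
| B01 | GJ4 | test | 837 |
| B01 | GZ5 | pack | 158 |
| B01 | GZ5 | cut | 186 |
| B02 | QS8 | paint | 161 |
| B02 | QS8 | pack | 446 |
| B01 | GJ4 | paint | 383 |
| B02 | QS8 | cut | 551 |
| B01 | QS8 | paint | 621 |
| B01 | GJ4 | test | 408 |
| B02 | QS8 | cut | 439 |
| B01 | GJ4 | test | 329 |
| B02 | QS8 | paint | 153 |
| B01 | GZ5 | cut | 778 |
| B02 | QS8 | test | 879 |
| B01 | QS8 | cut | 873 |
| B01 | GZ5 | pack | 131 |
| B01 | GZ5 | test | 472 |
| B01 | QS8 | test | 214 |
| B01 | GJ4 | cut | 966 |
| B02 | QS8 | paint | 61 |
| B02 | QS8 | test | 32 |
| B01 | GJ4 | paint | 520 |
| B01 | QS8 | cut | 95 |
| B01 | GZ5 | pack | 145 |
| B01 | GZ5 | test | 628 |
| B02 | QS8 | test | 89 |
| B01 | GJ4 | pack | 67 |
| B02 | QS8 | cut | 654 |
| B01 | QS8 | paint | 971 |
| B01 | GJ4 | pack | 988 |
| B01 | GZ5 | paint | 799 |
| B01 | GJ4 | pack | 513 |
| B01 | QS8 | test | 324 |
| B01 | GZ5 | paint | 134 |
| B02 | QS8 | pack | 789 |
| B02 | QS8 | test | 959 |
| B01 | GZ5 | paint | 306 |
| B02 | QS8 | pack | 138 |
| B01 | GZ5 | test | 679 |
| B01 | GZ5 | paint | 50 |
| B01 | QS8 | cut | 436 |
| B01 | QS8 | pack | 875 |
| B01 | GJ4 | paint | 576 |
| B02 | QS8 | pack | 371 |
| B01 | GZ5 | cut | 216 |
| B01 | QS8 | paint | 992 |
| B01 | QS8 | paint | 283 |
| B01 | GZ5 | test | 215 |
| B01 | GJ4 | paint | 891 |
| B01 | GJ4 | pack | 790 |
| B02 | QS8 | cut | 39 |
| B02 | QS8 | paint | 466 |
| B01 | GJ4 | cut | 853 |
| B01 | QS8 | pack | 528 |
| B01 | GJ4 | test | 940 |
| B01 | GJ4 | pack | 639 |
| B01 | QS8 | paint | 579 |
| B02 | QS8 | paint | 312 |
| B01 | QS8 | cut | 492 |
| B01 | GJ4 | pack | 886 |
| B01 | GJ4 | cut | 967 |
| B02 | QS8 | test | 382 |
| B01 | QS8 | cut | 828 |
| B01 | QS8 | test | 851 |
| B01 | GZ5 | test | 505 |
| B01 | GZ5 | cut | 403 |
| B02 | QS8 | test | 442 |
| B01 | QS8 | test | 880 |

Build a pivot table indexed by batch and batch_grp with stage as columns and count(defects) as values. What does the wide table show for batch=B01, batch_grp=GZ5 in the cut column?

Rows with batch=B01, batch_grp=GZ5 and stage=cut: defects values are 623, 400, 186, 778, 216, 403.
6 rows match — count = 6.

6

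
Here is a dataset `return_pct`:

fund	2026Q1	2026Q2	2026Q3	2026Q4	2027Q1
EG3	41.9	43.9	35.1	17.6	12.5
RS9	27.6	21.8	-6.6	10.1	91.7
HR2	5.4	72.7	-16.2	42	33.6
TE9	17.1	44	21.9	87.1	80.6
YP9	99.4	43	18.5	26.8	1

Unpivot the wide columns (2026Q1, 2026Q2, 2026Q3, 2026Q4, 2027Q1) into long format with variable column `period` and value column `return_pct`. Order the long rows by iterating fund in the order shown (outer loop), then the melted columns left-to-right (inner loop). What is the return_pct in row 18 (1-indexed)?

21.9

25 rows total (5 × 5). Row 18: index ⌊(18-1)/5⌋ = 3 into fund → TE9; (18-1) mod 5 = 2 into the melted columns → 2026Q3.
So row 18 is (TE9, 2026Q3, 21.9); return_pct = 21.9.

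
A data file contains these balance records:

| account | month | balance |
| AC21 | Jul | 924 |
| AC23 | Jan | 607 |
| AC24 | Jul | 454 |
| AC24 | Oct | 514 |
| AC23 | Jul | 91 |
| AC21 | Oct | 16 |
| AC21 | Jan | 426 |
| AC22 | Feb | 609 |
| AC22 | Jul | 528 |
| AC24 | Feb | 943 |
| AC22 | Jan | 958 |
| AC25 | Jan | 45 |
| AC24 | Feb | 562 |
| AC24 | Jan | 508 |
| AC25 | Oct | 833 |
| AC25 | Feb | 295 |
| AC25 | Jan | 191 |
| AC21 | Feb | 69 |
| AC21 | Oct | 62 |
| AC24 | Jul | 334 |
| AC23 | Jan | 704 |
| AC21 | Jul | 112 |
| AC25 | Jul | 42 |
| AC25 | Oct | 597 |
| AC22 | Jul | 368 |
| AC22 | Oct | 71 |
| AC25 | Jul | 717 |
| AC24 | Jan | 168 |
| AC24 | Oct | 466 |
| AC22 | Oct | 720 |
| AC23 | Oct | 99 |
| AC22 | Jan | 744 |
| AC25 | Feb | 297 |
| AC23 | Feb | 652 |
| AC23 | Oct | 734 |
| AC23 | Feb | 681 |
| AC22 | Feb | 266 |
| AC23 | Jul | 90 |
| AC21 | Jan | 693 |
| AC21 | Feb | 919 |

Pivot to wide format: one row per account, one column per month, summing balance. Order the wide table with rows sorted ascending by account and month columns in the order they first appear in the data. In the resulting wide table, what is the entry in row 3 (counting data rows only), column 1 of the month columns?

With rows sorted ascending by account, row 3 is account=AC23. month columns in first-appearance order: Jul, Jan, Oct, Feb; column 1 is Jul.
Long rows with account=AC23, month=Jul: 91 + 90 = 181.

181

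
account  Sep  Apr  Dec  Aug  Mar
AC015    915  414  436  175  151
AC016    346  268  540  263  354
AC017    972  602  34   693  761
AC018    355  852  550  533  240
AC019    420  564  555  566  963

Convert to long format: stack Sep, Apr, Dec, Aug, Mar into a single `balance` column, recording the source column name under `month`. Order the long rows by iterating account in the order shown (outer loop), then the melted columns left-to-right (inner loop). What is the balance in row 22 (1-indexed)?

25 rows total (5 × 5). Row 22: index ⌊(22-1)/5⌋ = 4 into account → AC019; (22-1) mod 5 = 1 into the melted columns → Apr.
So row 22 is (AC019, Apr, 564); balance = 564.

564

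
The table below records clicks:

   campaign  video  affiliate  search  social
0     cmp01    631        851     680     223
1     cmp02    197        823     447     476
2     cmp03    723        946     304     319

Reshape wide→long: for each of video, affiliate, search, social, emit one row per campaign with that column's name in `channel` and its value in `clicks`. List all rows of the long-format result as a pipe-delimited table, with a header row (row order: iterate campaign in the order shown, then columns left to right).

Each (campaign, column) pair becomes one row: 3 × 4 = 12 rows.
For example, (cmp01, video) → clicks=631.

| campaign | channel | clicks |
| cmp01 | video | 631 |
| cmp01 | affiliate | 851 |
| cmp01 | search | 680 |
| cmp01 | social | 223 |
| cmp02 | video | 197 |
| cmp02 | affiliate | 823 |
| cmp02 | search | 447 |
| cmp02 | social | 476 |
| cmp03 | video | 723 |
| cmp03 | affiliate | 946 |
| cmp03 | search | 304 |
| cmp03 | social | 319 |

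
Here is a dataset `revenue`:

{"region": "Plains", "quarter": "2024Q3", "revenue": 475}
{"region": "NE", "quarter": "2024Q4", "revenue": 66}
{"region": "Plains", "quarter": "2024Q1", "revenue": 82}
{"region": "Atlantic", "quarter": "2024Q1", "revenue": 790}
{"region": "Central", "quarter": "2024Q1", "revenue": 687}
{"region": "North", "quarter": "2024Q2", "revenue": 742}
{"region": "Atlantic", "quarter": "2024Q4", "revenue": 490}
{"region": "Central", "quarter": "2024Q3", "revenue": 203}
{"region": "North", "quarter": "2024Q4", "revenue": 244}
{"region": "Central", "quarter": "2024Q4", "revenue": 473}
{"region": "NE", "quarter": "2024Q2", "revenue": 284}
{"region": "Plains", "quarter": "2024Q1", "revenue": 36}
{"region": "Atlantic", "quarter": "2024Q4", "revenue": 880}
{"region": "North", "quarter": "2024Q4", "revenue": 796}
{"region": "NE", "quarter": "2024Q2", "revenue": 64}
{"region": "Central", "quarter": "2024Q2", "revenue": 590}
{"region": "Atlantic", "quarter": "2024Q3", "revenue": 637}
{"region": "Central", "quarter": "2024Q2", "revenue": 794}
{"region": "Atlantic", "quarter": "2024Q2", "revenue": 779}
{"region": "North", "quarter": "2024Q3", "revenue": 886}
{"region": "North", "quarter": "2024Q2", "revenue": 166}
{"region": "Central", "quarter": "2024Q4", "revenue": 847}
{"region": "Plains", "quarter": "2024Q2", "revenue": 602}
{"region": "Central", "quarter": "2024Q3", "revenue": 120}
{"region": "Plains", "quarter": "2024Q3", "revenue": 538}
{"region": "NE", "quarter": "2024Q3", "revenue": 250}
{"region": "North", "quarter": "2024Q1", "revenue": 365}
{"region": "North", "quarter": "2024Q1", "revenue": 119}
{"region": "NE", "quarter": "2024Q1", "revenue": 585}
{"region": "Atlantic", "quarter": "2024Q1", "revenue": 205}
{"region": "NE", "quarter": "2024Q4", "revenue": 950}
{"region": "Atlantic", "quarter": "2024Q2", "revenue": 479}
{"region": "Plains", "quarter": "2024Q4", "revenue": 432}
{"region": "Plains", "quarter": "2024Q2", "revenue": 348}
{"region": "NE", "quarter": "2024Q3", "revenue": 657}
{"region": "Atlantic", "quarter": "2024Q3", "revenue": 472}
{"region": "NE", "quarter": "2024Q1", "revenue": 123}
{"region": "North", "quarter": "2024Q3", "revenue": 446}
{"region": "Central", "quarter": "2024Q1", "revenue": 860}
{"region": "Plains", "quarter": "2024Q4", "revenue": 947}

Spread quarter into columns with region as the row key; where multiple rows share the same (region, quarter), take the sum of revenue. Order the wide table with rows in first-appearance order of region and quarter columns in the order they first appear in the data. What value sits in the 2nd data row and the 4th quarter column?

348

With rows in first-appearance order of region, row 2 is region=NE. quarter columns in first-appearance order: 2024Q3, 2024Q4, 2024Q1, 2024Q2; column 4 is 2024Q2.
Long rows with region=NE, quarter=2024Q2: 284 + 64 = 348.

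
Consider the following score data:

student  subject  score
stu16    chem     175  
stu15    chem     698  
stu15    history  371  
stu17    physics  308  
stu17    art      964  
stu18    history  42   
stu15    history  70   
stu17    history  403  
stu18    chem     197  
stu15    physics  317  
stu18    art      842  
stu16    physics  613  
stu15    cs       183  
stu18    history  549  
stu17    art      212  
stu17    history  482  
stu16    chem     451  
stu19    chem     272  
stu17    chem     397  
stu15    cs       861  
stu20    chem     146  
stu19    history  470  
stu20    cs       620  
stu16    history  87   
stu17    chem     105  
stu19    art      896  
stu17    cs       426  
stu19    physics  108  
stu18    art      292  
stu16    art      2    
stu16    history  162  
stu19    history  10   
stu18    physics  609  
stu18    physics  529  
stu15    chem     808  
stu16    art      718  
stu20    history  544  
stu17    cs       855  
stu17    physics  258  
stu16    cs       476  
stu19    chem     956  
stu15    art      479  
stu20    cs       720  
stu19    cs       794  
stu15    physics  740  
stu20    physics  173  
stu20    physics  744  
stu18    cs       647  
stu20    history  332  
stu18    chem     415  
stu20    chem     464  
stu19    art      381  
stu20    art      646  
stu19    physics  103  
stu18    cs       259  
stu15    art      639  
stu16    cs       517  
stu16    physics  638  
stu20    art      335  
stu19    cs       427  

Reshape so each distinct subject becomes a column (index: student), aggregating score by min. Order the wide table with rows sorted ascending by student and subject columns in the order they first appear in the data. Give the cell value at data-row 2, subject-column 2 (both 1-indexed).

With rows sorted ascending by student, row 2 is student=stu16. subject columns in first-appearance order: chem, history, physics, art, cs; column 2 is history.
Long rows with student=stu16, subject=history: min(87, 162) = 87.

87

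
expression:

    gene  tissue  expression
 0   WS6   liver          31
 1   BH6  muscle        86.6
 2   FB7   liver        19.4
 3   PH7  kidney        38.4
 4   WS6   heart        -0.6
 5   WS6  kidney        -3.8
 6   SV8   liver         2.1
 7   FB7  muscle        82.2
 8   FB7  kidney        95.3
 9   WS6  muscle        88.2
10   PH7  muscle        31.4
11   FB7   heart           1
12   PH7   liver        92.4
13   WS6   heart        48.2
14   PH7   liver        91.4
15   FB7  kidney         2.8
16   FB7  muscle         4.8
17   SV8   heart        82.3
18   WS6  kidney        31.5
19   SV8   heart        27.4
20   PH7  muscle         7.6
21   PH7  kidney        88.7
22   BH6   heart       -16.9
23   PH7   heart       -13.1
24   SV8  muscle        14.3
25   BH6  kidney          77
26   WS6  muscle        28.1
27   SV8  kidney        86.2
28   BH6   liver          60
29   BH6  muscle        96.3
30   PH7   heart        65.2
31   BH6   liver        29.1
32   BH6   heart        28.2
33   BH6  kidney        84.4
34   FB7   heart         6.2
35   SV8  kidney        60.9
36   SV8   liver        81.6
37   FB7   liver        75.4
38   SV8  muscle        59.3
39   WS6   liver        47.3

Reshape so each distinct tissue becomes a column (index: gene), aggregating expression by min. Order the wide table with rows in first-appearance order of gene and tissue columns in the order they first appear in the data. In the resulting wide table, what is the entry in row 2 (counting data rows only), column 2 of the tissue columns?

86.6

With rows in first-appearance order of gene, row 2 is gene=BH6. tissue columns in first-appearance order: liver, muscle, kidney, heart; column 2 is muscle.
Long rows with gene=BH6, tissue=muscle: min(86.6, 96.3) = 86.6.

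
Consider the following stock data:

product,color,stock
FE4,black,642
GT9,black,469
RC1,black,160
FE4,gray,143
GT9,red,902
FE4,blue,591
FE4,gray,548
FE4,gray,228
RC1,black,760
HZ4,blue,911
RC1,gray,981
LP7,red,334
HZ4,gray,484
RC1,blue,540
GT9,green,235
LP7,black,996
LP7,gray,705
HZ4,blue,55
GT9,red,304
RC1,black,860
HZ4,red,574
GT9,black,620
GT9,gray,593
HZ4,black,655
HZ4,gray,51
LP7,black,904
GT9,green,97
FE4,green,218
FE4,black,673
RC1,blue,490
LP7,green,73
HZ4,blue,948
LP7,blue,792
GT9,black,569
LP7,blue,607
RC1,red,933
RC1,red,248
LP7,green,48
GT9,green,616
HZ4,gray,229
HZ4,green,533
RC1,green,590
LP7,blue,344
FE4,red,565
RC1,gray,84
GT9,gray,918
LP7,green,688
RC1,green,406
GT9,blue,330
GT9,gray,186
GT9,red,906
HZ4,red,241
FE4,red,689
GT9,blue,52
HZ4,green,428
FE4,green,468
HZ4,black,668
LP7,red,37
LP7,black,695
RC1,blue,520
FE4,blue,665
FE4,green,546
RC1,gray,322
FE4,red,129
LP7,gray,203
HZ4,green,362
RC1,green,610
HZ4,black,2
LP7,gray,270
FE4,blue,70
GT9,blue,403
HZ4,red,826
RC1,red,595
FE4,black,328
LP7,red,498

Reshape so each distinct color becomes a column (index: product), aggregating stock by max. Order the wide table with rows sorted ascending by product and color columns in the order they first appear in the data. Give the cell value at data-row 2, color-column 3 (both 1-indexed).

906

With rows sorted ascending by product, row 2 is product=GT9. color columns in first-appearance order: black, gray, red, blue, green; column 3 is red.
Long rows with product=GT9, color=red: max(902, 304, 906) = 906.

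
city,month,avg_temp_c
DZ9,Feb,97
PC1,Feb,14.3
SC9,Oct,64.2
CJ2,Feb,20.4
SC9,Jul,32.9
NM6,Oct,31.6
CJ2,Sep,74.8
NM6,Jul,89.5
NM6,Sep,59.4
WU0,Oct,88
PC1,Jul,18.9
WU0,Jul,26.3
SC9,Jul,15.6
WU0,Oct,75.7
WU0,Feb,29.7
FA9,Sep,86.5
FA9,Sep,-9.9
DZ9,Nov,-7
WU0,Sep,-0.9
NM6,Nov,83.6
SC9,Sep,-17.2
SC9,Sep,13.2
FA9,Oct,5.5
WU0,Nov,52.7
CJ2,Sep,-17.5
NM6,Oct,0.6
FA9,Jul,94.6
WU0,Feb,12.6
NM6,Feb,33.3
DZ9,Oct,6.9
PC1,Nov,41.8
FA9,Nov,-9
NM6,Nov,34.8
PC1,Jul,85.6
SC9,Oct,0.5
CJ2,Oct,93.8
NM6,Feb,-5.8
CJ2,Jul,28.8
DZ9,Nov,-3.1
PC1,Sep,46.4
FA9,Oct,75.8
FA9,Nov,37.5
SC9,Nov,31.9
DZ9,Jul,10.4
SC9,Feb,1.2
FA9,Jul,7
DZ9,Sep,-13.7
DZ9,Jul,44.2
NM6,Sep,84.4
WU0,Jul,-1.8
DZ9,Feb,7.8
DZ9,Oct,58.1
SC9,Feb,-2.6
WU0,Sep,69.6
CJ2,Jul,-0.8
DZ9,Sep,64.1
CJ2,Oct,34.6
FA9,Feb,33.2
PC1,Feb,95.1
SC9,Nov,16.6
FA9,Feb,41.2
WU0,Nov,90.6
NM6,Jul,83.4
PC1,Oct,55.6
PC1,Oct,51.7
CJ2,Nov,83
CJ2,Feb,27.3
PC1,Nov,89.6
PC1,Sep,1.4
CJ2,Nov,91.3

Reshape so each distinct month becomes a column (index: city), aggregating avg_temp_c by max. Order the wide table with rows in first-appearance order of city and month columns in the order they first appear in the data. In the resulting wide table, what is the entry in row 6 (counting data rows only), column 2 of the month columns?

88

With rows in first-appearance order of city, row 6 is city=WU0. month columns in first-appearance order: Feb, Oct, Jul, Sep, Nov; column 2 is Oct.
Long rows with city=WU0, month=Oct: max(88, 75.7) = 88.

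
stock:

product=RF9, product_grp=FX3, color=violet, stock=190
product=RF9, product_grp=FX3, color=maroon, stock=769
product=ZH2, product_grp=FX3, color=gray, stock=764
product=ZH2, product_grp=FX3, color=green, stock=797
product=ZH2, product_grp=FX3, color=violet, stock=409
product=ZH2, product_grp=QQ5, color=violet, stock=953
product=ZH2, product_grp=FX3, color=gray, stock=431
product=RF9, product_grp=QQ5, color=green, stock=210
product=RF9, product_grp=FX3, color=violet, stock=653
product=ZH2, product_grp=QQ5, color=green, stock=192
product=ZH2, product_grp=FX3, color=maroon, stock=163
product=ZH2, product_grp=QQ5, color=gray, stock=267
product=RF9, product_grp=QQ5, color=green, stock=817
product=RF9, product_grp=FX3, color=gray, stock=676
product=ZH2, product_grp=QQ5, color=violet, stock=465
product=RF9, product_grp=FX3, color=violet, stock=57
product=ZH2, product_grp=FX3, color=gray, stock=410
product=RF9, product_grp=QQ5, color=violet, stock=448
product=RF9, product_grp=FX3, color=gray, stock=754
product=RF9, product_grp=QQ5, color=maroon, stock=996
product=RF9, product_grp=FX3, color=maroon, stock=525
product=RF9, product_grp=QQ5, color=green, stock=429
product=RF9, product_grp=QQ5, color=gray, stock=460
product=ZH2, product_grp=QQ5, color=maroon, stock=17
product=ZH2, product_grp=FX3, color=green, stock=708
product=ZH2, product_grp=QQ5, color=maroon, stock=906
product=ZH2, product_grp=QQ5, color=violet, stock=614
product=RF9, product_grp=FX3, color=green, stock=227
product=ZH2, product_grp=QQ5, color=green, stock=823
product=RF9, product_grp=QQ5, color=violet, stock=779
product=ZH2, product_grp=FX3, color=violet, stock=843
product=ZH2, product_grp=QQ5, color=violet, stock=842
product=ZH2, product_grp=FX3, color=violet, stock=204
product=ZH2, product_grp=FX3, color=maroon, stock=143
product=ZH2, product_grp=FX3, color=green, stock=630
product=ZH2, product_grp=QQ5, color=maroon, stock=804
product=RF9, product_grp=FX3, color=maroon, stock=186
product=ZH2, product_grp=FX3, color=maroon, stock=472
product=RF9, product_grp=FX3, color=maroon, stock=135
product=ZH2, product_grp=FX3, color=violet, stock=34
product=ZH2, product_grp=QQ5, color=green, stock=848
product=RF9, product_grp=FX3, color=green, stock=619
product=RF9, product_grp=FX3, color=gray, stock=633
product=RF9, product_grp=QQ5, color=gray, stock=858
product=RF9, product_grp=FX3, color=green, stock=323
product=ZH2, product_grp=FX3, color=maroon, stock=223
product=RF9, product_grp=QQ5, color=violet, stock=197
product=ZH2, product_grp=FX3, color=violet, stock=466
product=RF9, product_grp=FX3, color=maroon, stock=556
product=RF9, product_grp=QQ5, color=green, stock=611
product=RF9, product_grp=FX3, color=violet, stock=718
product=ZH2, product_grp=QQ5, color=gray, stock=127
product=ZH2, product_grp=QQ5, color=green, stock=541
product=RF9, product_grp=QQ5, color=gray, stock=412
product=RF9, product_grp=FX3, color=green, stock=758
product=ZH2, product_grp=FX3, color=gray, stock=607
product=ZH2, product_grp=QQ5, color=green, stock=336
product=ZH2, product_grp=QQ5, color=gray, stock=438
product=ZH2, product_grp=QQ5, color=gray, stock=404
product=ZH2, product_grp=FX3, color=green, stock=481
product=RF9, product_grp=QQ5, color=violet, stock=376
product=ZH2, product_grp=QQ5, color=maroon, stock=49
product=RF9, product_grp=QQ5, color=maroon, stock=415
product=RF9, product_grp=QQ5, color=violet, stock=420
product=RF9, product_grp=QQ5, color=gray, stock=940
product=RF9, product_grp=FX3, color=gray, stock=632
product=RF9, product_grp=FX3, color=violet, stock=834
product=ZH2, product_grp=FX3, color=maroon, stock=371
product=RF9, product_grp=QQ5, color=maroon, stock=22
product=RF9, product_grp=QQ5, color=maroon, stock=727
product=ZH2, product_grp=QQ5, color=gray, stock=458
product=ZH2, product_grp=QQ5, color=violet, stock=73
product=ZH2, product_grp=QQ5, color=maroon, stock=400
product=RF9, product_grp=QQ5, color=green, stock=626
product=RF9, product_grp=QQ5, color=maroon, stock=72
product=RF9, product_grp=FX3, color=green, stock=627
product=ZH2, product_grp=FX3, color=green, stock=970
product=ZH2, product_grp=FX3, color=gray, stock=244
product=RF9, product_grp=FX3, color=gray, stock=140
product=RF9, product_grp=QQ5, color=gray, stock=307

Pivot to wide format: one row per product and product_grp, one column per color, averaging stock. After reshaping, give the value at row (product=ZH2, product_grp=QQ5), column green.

548

Rows with product=ZH2, product_grp=QQ5 and color=green: stock values are 192, 823, 848, 541, 336.
(192 + 823 + 848 + 541 + 336) / 5 = 548.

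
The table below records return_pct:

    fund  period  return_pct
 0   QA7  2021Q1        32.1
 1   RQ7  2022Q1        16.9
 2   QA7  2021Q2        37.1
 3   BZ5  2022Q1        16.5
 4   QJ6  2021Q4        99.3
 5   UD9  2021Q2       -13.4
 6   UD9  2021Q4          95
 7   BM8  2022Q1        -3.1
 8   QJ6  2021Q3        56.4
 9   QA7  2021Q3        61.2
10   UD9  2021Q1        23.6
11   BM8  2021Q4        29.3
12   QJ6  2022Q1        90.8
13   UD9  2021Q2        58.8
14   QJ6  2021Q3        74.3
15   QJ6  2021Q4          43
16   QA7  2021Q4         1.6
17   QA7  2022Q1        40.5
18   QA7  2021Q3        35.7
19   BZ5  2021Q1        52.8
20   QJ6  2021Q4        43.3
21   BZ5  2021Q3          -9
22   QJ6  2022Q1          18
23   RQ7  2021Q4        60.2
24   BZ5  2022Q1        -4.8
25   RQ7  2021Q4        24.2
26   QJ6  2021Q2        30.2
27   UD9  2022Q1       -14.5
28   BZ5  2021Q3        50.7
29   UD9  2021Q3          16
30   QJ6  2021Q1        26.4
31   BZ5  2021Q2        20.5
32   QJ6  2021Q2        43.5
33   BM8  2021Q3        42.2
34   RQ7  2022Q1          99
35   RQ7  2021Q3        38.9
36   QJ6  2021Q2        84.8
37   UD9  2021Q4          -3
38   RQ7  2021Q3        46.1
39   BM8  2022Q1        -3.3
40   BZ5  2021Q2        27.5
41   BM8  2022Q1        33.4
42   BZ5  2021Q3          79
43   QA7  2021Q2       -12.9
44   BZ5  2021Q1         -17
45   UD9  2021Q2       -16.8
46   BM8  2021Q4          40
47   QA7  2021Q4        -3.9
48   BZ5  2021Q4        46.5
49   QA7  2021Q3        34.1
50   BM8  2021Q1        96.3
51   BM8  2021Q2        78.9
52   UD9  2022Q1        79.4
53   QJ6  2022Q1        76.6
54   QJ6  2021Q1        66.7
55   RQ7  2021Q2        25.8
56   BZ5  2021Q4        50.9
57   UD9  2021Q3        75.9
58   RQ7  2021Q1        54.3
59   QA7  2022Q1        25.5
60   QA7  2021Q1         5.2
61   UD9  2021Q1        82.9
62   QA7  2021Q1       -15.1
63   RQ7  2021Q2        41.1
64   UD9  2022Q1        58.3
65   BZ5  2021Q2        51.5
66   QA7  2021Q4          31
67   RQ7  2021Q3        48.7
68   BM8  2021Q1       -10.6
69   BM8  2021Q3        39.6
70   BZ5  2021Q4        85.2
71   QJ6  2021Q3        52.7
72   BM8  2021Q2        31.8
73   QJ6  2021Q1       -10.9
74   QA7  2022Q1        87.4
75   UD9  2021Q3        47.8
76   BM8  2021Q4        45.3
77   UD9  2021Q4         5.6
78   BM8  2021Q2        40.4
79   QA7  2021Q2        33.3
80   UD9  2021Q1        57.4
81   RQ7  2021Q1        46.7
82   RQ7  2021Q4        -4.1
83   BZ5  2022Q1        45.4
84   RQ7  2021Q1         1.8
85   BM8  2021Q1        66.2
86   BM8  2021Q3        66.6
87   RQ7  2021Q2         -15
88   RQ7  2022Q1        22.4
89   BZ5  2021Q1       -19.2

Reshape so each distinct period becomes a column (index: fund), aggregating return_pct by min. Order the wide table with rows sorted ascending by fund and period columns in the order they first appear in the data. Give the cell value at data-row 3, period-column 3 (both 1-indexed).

-12.9

With rows sorted ascending by fund, row 3 is fund=QA7. period columns in first-appearance order: 2021Q1, 2022Q1, 2021Q2, 2021Q4, 2021Q3; column 3 is 2021Q2.
Long rows with fund=QA7, period=2021Q2: min(37.1, -12.9, 33.3) = -12.9.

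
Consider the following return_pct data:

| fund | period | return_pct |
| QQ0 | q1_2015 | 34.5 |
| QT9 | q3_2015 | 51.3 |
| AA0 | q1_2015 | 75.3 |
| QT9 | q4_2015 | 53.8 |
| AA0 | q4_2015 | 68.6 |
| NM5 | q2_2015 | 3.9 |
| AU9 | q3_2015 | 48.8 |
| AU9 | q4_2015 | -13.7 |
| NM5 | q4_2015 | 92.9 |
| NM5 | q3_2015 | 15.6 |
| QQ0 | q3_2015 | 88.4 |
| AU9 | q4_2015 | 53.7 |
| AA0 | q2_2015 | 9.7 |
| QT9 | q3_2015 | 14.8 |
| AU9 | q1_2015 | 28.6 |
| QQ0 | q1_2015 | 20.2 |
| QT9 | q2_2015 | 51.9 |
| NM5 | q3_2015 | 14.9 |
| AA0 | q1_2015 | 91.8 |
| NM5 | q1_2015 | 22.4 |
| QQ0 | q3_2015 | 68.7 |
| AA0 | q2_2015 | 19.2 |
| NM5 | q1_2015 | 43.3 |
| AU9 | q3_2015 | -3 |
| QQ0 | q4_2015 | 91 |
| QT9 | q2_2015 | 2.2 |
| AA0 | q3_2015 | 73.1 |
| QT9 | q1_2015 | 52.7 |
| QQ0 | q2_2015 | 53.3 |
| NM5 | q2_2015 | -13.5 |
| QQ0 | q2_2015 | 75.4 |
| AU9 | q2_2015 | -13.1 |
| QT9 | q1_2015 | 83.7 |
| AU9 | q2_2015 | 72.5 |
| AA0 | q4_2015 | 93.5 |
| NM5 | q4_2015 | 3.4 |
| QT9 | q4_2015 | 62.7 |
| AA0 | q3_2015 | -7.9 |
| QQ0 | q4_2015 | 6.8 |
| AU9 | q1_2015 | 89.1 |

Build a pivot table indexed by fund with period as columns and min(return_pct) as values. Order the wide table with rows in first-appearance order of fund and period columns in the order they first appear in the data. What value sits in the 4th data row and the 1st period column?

22.4

With rows in first-appearance order of fund, row 4 is fund=NM5. period columns in first-appearance order: q1_2015, q3_2015, q4_2015, q2_2015; column 1 is q1_2015.
Long rows with fund=NM5, period=q1_2015: min(22.4, 43.3) = 22.4.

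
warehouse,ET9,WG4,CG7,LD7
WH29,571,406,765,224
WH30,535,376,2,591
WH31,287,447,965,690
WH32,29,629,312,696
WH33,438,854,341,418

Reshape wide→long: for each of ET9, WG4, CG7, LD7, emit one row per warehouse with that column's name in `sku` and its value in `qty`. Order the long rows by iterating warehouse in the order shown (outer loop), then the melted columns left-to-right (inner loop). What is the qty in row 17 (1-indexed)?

20 rows total (5 × 4). Row 17: index ⌊(17-1)/4⌋ = 4 into warehouse → WH33; (17-1) mod 4 = 0 into the melted columns → ET9.
So row 17 is (WH33, ET9, 438); qty = 438.

438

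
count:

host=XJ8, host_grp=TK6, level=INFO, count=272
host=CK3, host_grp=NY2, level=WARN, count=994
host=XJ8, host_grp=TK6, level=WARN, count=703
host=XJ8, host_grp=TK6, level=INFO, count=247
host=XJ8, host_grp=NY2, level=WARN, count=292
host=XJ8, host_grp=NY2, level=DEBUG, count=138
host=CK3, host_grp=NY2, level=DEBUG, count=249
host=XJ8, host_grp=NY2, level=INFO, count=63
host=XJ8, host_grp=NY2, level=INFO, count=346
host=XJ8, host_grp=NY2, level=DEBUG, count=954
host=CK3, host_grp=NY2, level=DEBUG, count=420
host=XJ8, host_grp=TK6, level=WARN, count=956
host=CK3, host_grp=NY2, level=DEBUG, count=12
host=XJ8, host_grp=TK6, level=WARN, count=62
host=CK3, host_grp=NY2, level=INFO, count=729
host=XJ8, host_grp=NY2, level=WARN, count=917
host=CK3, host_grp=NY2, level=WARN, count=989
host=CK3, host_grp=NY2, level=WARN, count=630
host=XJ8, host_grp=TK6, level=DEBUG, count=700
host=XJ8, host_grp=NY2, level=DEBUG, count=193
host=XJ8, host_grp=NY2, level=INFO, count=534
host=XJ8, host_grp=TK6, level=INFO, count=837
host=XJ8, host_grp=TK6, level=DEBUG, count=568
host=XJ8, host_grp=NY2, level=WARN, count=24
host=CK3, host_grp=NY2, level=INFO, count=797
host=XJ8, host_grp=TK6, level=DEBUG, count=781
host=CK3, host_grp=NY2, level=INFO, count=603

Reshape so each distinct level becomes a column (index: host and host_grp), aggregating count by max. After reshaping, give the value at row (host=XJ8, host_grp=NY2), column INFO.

Rows with host=XJ8, host_grp=NY2 and level=INFO: count values are 63, 346, 534.
max(63, 346, 534) = 534.

534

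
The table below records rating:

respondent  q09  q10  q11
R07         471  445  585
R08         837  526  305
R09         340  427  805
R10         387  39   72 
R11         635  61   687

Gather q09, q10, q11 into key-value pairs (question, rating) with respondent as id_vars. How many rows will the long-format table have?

5 respondent values × 3 melted columns = 15 rows.

15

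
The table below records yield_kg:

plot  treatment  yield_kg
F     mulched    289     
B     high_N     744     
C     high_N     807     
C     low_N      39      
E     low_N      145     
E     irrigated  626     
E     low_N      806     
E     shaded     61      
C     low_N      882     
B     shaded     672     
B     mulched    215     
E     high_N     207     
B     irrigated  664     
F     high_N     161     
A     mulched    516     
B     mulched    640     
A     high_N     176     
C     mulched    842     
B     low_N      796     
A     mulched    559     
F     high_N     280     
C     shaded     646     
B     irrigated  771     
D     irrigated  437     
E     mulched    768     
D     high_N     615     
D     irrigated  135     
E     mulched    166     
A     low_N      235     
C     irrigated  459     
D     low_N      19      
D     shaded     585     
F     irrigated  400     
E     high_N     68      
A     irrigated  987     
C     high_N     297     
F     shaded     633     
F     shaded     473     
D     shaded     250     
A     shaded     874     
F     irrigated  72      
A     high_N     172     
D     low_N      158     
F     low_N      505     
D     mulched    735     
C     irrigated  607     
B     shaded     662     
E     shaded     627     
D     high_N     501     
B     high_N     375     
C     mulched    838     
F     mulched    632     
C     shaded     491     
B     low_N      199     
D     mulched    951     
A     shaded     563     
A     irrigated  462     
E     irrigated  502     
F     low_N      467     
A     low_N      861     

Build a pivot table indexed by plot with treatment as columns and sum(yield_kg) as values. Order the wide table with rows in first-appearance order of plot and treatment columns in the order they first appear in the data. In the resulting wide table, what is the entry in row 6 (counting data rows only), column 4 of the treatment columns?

With rows in first-appearance order of plot, row 6 is plot=D. treatment columns in first-appearance order: mulched, high_N, low_N, irrigated, shaded; column 4 is irrigated.
Long rows with plot=D, treatment=irrigated: 437 + 135 = 572.

572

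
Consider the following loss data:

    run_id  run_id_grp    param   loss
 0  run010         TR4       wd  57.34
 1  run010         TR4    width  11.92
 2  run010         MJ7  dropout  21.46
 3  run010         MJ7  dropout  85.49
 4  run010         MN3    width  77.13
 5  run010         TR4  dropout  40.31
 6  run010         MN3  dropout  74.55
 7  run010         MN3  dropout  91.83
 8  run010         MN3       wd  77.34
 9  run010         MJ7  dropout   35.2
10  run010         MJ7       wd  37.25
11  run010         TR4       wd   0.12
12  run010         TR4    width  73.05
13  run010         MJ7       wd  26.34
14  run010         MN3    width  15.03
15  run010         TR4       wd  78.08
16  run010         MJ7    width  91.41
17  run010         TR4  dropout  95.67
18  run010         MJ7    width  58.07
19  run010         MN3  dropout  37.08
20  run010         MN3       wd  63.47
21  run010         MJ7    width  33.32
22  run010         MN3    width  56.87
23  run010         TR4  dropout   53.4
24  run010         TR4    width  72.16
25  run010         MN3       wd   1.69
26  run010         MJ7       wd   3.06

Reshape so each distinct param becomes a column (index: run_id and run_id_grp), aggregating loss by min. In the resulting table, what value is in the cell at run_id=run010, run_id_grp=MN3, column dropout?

Rows with run_id=run010, run_id_grp=MN3 and param=dropout: loss values are 74.55, 91.83, 37.08.
min(74.55, 91.83, 37.08) = 37.08.

37.08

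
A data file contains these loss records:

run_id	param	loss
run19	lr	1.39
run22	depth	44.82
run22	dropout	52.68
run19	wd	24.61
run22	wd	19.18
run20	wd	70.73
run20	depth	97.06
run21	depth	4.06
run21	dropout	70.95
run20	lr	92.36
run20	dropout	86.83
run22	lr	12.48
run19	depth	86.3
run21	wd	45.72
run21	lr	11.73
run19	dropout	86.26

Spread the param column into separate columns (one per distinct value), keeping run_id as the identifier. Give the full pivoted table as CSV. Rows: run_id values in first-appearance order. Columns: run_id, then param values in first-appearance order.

run_id,lr,depth,dropout,wd
run19,1.39,86.3,86.26,24.61
run22,12.48,44.82,52.68,19.18
run20,92.36,97.06,86.83,70.73
run21,11.73,4.06,70.95,45.72

Columns: run_id plus the 4 distinct param values (lr, depth, dropout, wd).
For example, row run19 column lr takes loss=1.39 from the long row (run19, lr).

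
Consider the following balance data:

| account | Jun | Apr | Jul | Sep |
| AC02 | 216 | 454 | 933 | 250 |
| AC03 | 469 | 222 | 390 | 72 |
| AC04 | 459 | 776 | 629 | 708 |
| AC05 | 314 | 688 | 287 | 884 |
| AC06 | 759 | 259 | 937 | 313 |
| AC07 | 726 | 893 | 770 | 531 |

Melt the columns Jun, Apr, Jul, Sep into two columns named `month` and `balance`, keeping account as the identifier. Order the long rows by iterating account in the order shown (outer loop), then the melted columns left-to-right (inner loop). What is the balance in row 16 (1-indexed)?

24 rows total (6 × 4). Row 16: index ⌊(16-1)/4⌋ = 3 into account → AC05; (16-1) mod 4 = 3 into the melted columns → Sep.
So row 16 is (AC05, Sep, 884); balance = 884.

884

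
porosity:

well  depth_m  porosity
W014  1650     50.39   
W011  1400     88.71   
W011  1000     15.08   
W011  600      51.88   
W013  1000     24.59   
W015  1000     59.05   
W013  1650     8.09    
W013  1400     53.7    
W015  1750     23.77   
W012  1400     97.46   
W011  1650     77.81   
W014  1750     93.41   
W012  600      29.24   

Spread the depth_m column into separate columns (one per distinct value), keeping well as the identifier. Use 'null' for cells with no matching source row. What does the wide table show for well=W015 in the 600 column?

null

No long-format row has well=W015 and depth_m=600, so the cell is null.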